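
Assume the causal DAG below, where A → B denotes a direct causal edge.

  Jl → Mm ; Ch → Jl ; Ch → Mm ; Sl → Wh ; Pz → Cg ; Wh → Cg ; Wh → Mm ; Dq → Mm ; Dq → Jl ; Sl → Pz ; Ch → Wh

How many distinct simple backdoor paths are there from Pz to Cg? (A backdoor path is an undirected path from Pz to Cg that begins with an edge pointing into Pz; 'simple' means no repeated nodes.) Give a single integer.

A backdoor path from Pz to Cg is any simple undirected path whose first edge points into Pz (i.e. leaves Pz via a parent).
Parents of Pz: {Sl}.
Enumerating:
  P1: Pz <- Sl -> Wh -> Cg
That exhausts the simple backdoor paths. Count: 1.

1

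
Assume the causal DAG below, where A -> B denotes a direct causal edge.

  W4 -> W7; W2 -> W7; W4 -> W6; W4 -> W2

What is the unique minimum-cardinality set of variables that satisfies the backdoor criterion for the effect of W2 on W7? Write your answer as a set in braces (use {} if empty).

{W4}

Variables eligible for adjustment (non-descendants of W2, excluding W2 and W7): {W4, W6}.
Backdoor paths from W2 to W7:
  P1: W2 <- W4 -> W7
The empty set is not sufficient: P1 (W2 <- W4 -> W7) has no collider blocking it and no conditioned non-collider, so it is open.
Try {W4}:
  P1: blocked at fork node W4 ∈ conditioning set.
{W4} contains no descendant of W2 and blocks every backdoor path.
No other singleton works — e.g. {W6} leaves P1 open — so {W4} is the unique smallest valid adjustment set.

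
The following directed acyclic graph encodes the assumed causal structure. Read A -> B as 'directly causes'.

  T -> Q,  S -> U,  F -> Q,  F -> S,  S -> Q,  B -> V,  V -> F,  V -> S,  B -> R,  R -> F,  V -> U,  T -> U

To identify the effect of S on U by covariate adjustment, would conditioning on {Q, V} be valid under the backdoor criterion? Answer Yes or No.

No

Backdoor paths from S to U (paths whose first edge points into S):
  P1: S <- V <- B -> R -> F -> Q <- T -> U
  P2: S <- V -> F -> Q <- T -> U
  P3: S <- V -> U
  P4: S <- F <- V -> U
  P5: S <- F <- R <- B -> V -> U
  P6: S <- F -> Q <- T -> U
Condition 1 (no descendant of S in the set): FAILS — Q is a descendant of S.
Condition 2 (every backdoor path blocked by {Q, V}):
  P1: blocked at chain node V ∈ conditioning set.
  P2: blocked at fork node V ∈ conditioning set.
  P3: blocked at fork node V ∈ conditioning set.
  P4: blocked at fork node V ∈ conditioning set.
  P5: blocked at chain node V ∈ conditioning set.
  P6: open — collider(s) Q are conditioned on (or have a conditioned descendant) and no non-collider on the path is in the set.
{Q, V} does not satisfy the backdoor criterion.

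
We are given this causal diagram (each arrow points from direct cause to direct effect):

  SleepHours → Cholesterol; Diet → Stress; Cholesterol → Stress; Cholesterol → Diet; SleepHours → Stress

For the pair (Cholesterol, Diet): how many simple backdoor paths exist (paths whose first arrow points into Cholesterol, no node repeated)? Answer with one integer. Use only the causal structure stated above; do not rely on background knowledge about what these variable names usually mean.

1

A backdoor path from Cholesterol to Diet is any simple undirected path whose first edge points into Cholesterol (i.e. leaves Cholesterol via a parent).
Parents of Cholesterol: {SleepHours}.
Enumerating:
  P1: Cholesterol <- SleepHours -> Stress <- Diet
That exhausts the simple backdoor paths. Count: 1.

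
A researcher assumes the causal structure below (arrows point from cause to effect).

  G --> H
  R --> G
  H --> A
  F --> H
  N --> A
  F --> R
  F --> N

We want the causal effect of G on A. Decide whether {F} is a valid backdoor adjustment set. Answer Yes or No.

Yes

Backdoor paths from G to A (paths whose first edge points into G):
  P1: G <- R <- F -> N -> A
  P2: G <- R <- F -> H -> A
Condition 1 (no descendant of G in the set): holds — descendants of G are {A, H}; none are in {F}.
Condition 2 (every backdoor path blocked by {F}):
  P1: blocked at fork node F ∈ conditioning set.
  P2: blocked at fork node F ∈ conditioning set.
{F} satisfies the backdoor criterion.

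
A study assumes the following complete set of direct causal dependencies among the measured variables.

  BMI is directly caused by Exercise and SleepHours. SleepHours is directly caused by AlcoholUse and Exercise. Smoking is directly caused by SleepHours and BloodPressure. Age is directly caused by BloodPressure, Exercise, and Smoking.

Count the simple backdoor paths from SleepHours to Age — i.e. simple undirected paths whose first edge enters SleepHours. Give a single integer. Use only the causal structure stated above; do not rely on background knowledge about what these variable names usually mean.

A backdoor path from SleepHours to Age is any simple undirected path whose first edge points into SleepHours (i.e. leaves SleepHours via a parent).
Parents of SleepHours: {AlcoholUse, Exercise}.
Enumerating:
  P1: SleepHours <- Exercise -> Age
That exhausts the simple backdoor paths. Count: 1.

1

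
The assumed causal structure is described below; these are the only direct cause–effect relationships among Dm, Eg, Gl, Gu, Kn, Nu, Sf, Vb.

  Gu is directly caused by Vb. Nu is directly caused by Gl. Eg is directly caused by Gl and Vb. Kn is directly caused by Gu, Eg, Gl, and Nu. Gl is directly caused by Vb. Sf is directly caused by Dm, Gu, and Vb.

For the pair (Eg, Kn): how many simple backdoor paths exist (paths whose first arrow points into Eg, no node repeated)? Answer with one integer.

8

A backdoor path from Eg to Kn is any simple undirected path whose first edge points into Eg (i.e. leaves Eg via a parent).
Parents of Eg: {Gl, Vb}.
Enumerating:
  P1: Eg <- Vb -> Gl -> Nu -> Kn
  P2: Eg <- Vb -> Gl -> Kn
  P3: Eg <- Vb -> Gu -> Kn
  P4: Eg <- Vb -> Sf <- Gu -> Kn
  P5: Eg <- Gl <- Vb -> Gu -> Kn
  P6: Eg <- Gl <- Vb -> Sf <- Gu -> Kn
  P7: Eg <- Gl -> Nu -> Kn
  P8: Eg <- Gl -> Kn
That exhausts the simple backdoor paths. Count: 8.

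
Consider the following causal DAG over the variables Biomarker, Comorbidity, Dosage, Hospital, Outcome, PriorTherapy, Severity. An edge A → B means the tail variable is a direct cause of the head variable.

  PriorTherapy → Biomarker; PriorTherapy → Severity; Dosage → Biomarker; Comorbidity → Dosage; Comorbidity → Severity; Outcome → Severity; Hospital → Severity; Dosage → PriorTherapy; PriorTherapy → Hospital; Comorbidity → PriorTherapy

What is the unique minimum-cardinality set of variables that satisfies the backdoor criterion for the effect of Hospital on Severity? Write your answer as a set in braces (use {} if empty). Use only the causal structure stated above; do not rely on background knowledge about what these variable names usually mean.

Variables eligible for adjustment (non-descendants of Hospital, excluding Hospital and Severity): {Biomarker, Comorbidity, Dosage, Outcome, PriorTherapy}.
Backdoor paths from Hospital to Severity:
  P1: Hospital <- PriorTherapy <- Comorbidity -> Severity
  P2: Hospital <- PriorTherapy <- Dosage <- Comorbidity -> Severity
  P3: Hospital <- PriorTherapy -> Biomarker <- Dosage <- Comorbidity -> Severity
  P4: Hospital <- PriorTherapy -> Severity
The empty set is not sufficient: P1 (Hospital <- PriorTherapy <- Comorbidity -> Severity) has no collider blocking it and no conditioned non-collider, so it is open.
Try {PriorTherapy}:
  P1: blocked at chain node PriorTherapy ∈ conditioning set.
  P2: blocked at chain node PriorTherapy ∈ conditioning set.
  P3: blocked at fork node PriorTherapy ∈ conditioning set.
  P4: blocked at fork node PriorTherapy ∈ conditioning set.
{PriorTherapy} contains no descendant of Hospital and blocks every backdoor path.
No other singleton works — e.g. {Outcome} leaves P1 open — so {PriorTherapy} is the unique smallest valid adjustment set.

{PriorTherapy}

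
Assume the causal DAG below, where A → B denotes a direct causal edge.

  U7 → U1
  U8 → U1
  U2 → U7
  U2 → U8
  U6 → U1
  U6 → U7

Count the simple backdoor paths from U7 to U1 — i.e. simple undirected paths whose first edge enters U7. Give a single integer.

2

A backdoor path from U7 to U1 is any simple undirected path whose first edge points into U7 (i.e. leaves U7 via a parent).
Parents of U7: {U2, U6}.
Enumerating:
  P1: U7 <- U2 -> U8 -> U1
  P2: U7 <- U6 -> U1
That exhausts the simple backdoor paths. Count: 2.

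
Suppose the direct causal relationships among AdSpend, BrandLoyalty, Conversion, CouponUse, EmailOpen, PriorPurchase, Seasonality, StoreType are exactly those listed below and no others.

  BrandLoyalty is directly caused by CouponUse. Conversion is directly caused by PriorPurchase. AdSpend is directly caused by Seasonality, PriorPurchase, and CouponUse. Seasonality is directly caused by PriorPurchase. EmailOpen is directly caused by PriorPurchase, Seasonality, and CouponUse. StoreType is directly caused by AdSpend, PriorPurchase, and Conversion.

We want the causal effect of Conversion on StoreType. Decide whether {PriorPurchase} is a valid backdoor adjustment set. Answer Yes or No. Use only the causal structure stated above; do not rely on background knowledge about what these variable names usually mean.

Backdoor paths from Conversion to StoreType (paths whose first edge points into Conversion):
  P1: Conversion <- PriorPurchase -> Seasonality -> EmailOpen <- CouponUse -> AdSpend -> StoreType
  P2: Conversion <- PriorPurchase -> Seasonality -> AdSpend -> StoreType
  P3: Conversion <- PriorPurchase -> EmailOpen <- CouponUse -> AdSpend -> StoreType
  P4: Conversion <- PriorPurchase -> EmailOpen <- Seasonality -> AdSpend -> StoreType
  P5: Conversion <- PriorPurchase -> AdSpend -> StoreType
  P6: Conversion <- PriorPurchase -> StoreType
Condition 1 (no descendant of Conversion in the set): holds — descendants of Conversion are {StoreType}; none are in {PriorPurchase}.
Condition 2 (every backdoor path blocked by {PriorPurchase}):
  P1: blocked at fork node PriorPurchase ∈ conditioning set.
  P2: blocked at fork node PriorPurchase ∈ conditioning set.
  P3: blocked at fork node PriorPurchase ∈ conditioning set.
  P4: blocked at fork node PriorPurchase ∈ conditioning set.
  P5: blocked at fork node PriorPurchase ∈ conditioning set.
  P6: blocked at fork node PriorPurchase ∈ conditioning set.
{PriorPurchase} satisfies the backdoor criterion.

Yes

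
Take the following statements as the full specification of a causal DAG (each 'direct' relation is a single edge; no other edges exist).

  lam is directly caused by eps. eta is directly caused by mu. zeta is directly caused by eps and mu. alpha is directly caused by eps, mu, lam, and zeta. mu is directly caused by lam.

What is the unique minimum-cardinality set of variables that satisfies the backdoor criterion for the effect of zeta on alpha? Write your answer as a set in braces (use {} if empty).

Variables eligible for adjustment (non-descendants of zeta, excluding zeta and alpha): {eps, eta, lam, mu}.
Backdoor paths from zeta to alpha:
  P1: zeta <- eps -> lam -> mu -> alpha
  P2: zeta <- eps -> lam -> alpha
  P3: zeta <- eps -> alpha
  P4: zeta <- mu <- lam <- eps -> alpha
  P5: zeta <- mu <- lam -> alpha
  P6: zeta <- mu -> alpha
The empty set is not sufficient: P1 (zeta <- eps -> lam -> mu -> alpha) has no collider blocking it and no conditioned non-collider, so it is open.
Try {eps, mu}:
  P1: blocked at fork node eps ∈ conditioning set.
  P2: blocked at fork node eps ∈ conditioning set.
  P3: blocked at fork node eps ∈ conditioning set.
  P4: blocked at chain node mu ∈ conditioning set.
  P5: blocked at chain node mu ∈ conditioning set.
  P6: blocked at fork node mu ∈ conditioning set.
{eps, mu} contains no descendant of zeta and blocks every backdoor path.
Every element of {eps, mu} is needed (dropping eps leaves P2 open; dropping mu leaves P5 open), so no proper subset is valid.
Among all size-2 subsets of the eligible variables, only {eps, mu} blocks every backdoor path, so it is the unique smallest valid adjustment set.

{eps, mu}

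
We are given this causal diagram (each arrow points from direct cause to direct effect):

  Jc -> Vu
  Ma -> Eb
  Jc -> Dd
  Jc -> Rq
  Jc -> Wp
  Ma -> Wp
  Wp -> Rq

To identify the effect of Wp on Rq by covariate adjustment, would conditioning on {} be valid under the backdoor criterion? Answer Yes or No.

No

Backdoor paths from Wp to Rq (paths whose first edge points into Wp):
  P1: Wp <- Jc -> Rq
Condition 1 (no descendant of Wp in the set): holds — descendants of Wp are {Rq}; none are in {}.
Condition 2 (every backdoor path blocked by {}):
  P1: open — no interior node is in the conditioning set.
{} does not satisfy the backdoor criterion.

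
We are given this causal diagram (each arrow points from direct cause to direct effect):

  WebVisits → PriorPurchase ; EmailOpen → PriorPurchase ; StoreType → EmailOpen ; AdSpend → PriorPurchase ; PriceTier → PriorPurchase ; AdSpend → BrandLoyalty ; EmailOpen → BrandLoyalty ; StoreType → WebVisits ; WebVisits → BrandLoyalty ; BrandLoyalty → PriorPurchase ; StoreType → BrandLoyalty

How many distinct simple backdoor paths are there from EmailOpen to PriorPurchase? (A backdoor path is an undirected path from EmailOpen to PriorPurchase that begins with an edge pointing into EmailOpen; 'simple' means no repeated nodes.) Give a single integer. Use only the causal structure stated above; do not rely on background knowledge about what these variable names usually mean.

A backdoor path from EmailOpen to PriorPurchase is any simple undirected path whose first edge points into EmailOpen (i.e. leaves EmailOpen via a parent).
Parents of EmailOpen: {StoreType}.
Enumerating:
  P1: EmailOpen <- StoreType -> WebVisits -> BrandLoyalty <- AdSpend -> PriorPurchase
  P2: EmailOpen <- StoreType -> WebVisits -> BrandLoyalty -> PriorPurchase
  P3: EmailOpen <- StoreType -> WebVisits -> PriorPurchase
  P4: EmailOpen <- StoreType -> BrandLoyalty <- WebVisits -> PriorPurchase
  P5: EmailOpen <- StoreType -> BrandLoyalty <- AdSpend -> PriorPurchase
  P6: EmailOpen <- StoreType -> BrandLoyalty -> PriorPurchase
That exhausts the simple backdoor paths. Count: 6.

6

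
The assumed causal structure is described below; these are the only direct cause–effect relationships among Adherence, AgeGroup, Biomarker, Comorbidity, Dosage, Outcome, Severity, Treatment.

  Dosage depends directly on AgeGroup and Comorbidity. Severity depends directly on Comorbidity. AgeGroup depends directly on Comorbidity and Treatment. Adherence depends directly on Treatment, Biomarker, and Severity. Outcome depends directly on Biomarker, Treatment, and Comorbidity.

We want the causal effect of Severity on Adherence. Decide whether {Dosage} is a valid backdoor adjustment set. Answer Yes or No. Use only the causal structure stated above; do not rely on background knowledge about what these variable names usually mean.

Backdoor paths from Severity to Adherence (paths whose first edge points into Severity):
  P1: Severity <- Comorbidity -> AgeGroup <- Treatment -> Outcome <- Biomarker -> Adherence
  P2: Severity <- Comorbidity -> AgeGroup <- Treatment -> Adherence
  P3: Severity <- Comorbidity -> Outcome <- Biomarker -> Adherence
  P4: Severity <- Comorbidity -> Outcome <- Treatment -> Adherence
  P5: Severity <- Comorbidity -> Dosage <- AgeGroup <- Treatment -> Outcome <- Biomarker -> Adherence
  P6: Severity <- Comorbidity -> Dosage <- AgeGroup <- Treatment -> Adherence
Condition 1 (no descendant of Severity in the set): holds — descendants of Severity are {Adherence}; none are in {Dosage}.
Condition 2 (every backdoor path blocked by {Dosage}):
  P1: blocked at collider Outcome (neither it nor any descendant is in the conditioning set).
  P2: open — collider(s) AgeGroup are conditioned on (or have a conditioned descendant) and no non-collider on the path is in the set.
  P3: blocked at collider Outcome (neither it nor any descendant is in the conditioning set).
  P4: blocked at collider Outcome (neither it nor any descendant is in the conditioning set).
  P5: blocked at collider Outcome (neither it nor any descendant is in the conditioning set).
  P6: open — collider(s) Dosage are conditioned on (or have a conditioned descendant) and no non-collider on the path is in the set.
{Dosage} does not satisfy the backdoor criterion.

No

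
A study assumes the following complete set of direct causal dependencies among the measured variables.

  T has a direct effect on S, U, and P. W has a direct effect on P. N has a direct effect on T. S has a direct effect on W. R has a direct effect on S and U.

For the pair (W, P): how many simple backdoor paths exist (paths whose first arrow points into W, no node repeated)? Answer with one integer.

2

A backdoor path from W to P is any simple undirected path whose first edge points into W (i.e. leaves W via a parent).
Parents of W: {S}.
Enumerating:
  P1: W <- S <- R -> U <- T -> P
  P2: W <- S <- T -> P
That exhausts the simple backdoor paths. Count: 2.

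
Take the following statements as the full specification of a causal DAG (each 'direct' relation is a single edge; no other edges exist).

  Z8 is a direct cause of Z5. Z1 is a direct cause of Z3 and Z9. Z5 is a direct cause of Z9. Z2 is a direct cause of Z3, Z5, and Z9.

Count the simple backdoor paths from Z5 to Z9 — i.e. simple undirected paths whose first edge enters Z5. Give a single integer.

A backdoor path from Z5 to Z9 is any simple undirected path whose first edge points into Z5 (i.e. leaves Z5 via a parent).
Parents of Z5: {Z2, Z8}.
Enumerating:
  P1: Z5 <- Z2 -> Z3 <- Z1 -> Z9
  P2: Z5 <- Z2 -> Z9
That exhausts the simple backdoor paths. Count: 2.

2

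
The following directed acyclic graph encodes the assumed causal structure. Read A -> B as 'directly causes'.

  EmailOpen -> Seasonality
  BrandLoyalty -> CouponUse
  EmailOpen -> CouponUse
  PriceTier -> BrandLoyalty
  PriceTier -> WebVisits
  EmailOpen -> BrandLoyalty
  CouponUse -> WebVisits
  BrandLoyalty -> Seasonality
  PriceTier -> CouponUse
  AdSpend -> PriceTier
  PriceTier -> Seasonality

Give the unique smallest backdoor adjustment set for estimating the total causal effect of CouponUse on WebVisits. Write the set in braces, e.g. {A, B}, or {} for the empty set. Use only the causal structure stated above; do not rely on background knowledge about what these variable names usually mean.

Variables eligible for adjustment (non-descendants of CouponUse, excluding CouponUse and WebVisits): {AdSpend, BrandLoyalty, EmailOpen, PriceTier, Seasonality}.
Backdoor paths from CouponUse to WebVisits:
  P1: CouponUse <- EmailOpen -> BrandLoyalty <- PriceTier -> WebVisits
  P2: CouponUse <- EmailOpen -> BrandLoyalty -> Seasonality <- PriceTier -> WebVisits
  P3: CouponUse <- EmailOpen -> Seasonality <- PriceTier -> WebVisits
  P4: CouponUse <- EmailOpen -> Seasonality <- BrandLoyalty <- PriceTier -> WebVisits
  P5: CouponUse <- PriceTier -> WebVisits
  P6: CouponUse <- BrandLoyalty <- EmailOpen -> Seasonality <- PriceTier -> WebVisits
  P7: CouponUse <- BrandLoyalty <- PriceTier -> WebVisits
  P8: CouponUse <- BrandLoyalty -> Seasonality <- PriceTier -> WebVisits
The empty set is not sufficient: P5 (CouponUse <- PriceTier -> WebVisits) has no collider blocking it and no conditioned non-collider, so it is open.
Try {PriceTier}:
  P1: blocked at collider BrandLoyalty (neither it nor any descendant is in the conditioning set).
  P2: blocked at collider Seasonality (neither it nor any descendant is in the conditioning set).
  P3: blocked at collider Seasonality (neither it nor any descendant is in the conditioning set).
  P4: blocked at collider Seasonality (neither it nor any descendant is in the conditioning set).
  P5: blocked at fork node PriceTier ∈ conditioning set.
  P6: blocked at collider Seasonality (neither it nor any descendant is in the conditioning set).
  P7: blocked at fork node PriceTier ∈ conditioning set.
  P8: blocked at collider Seasonality (neither it nor any descendant is in the conditioning set).
{PriceTier} contains no descendant of CouponUse and blocks every backdoor path.
No other singleton works — e.g. {AdSpend} leaves P5 open — so {PriceTier} is the unique smallest valid adjustment set.

{PriceTier}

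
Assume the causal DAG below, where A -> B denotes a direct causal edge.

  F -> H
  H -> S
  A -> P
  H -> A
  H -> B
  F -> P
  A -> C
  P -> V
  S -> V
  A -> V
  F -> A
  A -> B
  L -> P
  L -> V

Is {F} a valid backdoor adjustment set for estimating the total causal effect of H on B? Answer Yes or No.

Yes

Backdoor paths from H to B (paths whose first edge points into H):
  P1: H <- F -> A -> B
  P2: H <- F -> P <- A -> B
  P3: H <- F -> P <- L -> V <- A -> B
  P4: H <- F -> P -> V <- A -> B
Condition 1 (no descendant of H in the set): holds — descendants of H are {A, B, C, P, S, V}; none are in {F}.
Condition 2 (every backdoor path blocked by {F}):
  P1: blocked at fork node F ∈ conditioning set.
  P2: blocked at fork node F ∈ conditioning set.
  P3: blocked at fork node F ∈ conditioning set.
  P4: blocked at fork node F ∈ conditioning set.
{F} satisfies the backdoor criterion.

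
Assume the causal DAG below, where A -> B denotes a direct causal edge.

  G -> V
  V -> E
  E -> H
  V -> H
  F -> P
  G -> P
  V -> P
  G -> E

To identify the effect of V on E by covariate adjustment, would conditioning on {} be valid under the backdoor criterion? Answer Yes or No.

Backdoor paths from V to E (paths whose first edge points into V):
  P1: V <- G -> E
Condition 1 (no descendant of V in the set): holds — descendants of V are {E, H, P}; none are in {}.
Condition 2 (every backdoor path blocked by {}):
  P1: open — no interior node is in the conditioning set.
{} does not satisfy the backdoor criterion.

No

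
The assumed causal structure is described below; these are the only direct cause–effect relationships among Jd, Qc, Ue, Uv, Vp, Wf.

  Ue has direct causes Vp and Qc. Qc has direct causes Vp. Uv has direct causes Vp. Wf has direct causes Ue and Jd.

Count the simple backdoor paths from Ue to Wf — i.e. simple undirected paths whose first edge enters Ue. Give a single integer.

A backdoor path from Ue to Wf is any simple undirected path whose first edge points into Ue (i.e. leaves Ue via a parent).
Parents of Ue: {Qc, Vp}.
No simple path from any parent of Ue reaches Wf without revisiting Ue, so there are no backdoor paths.

0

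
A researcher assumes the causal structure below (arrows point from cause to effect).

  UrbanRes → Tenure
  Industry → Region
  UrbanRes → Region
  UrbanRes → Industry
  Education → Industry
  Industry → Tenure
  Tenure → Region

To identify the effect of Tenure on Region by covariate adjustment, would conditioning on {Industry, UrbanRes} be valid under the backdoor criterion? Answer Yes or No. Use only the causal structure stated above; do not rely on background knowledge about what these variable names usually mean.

Yes

Backdoor paths from Tenure to Region (paths whose first edge points into Tenure):
  P1: Tenure <- UrbanRes -> Industry -> Region
  P2: Tenure <- UrbanRes -> Region
  P3: Tenure <- Industry <- UrbanRes -> Region
  P4: Tenure <- Industry -> Region
Condition 1 (no descendant of Tenure in the set): holds — descendants of Tenure are {Region}; none are in {Industry, UrbanRes}.
Condition 2 (every backdoor path blocked by {Industry, UrbanRes}):
  P1: blocked at fork node UrbanRes ∈ conditioning set.
  P2: blocked at fork node UrbanRes ∈ conditioning set.
  P3: blocked at chain node Industry ∈ conditioning set.
  P4: blocked at fork node Industry ∈ conditioning set.
{Industry, UrbanRes} satisfies the backdoor criterion.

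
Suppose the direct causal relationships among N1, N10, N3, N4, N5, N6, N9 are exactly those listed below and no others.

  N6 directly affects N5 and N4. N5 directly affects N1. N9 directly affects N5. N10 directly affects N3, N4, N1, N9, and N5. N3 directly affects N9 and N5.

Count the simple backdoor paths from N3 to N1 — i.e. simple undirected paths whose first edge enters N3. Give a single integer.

A backdoor path from N3 to N1 is any simple undirected path whose first edge points into N3 (i.e. leaves N3 via a parent).
Parents of N3: {N10}.
Enumerating:
  P1: N3 <- N10 -> N9 -> N5 -> N1
  P2: N3 <- N10 -> N4 <- N6 -> N5 -> N1
  P3: N3 <- N10 -> N5 -> N1
  P4: N3 <- N10 -> N1
That exhausts the simple backdoor paths. Count: 4.

4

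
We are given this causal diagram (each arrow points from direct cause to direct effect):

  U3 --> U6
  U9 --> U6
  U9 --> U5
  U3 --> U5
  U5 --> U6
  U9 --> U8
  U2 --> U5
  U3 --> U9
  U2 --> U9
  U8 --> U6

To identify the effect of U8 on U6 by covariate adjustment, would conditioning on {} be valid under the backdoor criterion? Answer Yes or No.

Backdoor paths from U8 to U6 (paths whose first edge points into U8):
  P1: U8 <- U9 <- U2 -> U5 <- U3 -> U6
  P2: U8 <- U9 <- U2 -> U5 -> U6
  P3: U8 <- U9 <- U3 -> U5 -> U6
  P4: U8 <- U9 <- U3 -> U6
  P5: U8 <- U9 -> U5 <- U3 -> U6
  P6: U8 <- U9 -> U5 -> U6
  P7: U8 <- U9 -> U6
Condition 1 (no descendant of U8 in the set): holds — descendants of U8 are {U6}; none are in {}.
Condition 2 (every backdoor path blocked by {}):
  P1: blocked at collider U5 (neither it nor any descendant is in the conditioning set).
  P2: open — no interior node is in the conditioning set.
  P3: open — no interior node is in the conditioning set.
  P4: open — no interior node is in the conditioning set.
  P5: blocked at collider U5 (neither it nor any descendant is in the conditioning set).
  P6: open — no interior node is in the conditioning set.
  P7: open — no interior node is in the conditioning set.
{} does not satisfy the backdoor criterion.

No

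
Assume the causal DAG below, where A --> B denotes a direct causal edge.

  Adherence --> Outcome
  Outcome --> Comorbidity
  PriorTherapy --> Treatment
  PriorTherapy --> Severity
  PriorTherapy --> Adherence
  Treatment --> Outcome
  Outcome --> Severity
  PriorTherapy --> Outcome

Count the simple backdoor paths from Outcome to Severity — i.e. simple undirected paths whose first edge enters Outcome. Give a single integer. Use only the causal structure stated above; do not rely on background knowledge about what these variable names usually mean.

3

A backdoor path from Outcome to Severity is any simple undirected path whose first edge points into Outcome (i.e. leaves Outcome via a parent).
Parents of Outcome: {Adherence, PriorTherapy, Treatment}.
Enumerating:
  P1: Outcome <- PriorTherapy -> Severity
  P2: Outcome <- Adherence <- PriorTherapy -> Severity
  P3: Outcome <- Treatment <- PriorTherapy -> Severity
That exhausts the simple backdoor paths. Count: 3.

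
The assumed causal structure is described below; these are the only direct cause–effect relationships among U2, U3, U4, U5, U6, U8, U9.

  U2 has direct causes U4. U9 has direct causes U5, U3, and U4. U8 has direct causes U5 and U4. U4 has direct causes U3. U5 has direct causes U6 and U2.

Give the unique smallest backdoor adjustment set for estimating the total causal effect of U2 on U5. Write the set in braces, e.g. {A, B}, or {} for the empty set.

Variables eligible for adjustment (non-descendants of U2, excluding U2 and U5): {U3, U4, U6}.
Backdoor paths from U2 to U5:
  P1: U2 <- U4 <- U3 -> U9 <- U5
  P2: U2 <- U4 -> U8 <- U5
  P3: U2 <- U4 -> U9 <- U5
Each backdoor path contains an unconditioned collider, so every path is already blocked with the empty conditioning set:
  P1: blocked at collider U9 (neither it nor any descendant is in the conditioning set).
  P2: blocked at collider U8 (neither it nor any descendant is in the conditioning set).
  P3: blocked at collider U9 (neither it nor any descendant is in the conditioning set).
The empty set is therefore the unique smallest valid set.

{}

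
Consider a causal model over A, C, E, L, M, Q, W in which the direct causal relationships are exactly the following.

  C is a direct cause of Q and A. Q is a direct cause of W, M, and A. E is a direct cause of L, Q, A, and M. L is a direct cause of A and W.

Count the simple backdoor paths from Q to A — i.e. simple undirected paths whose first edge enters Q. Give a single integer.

A backdoor path from Q to A is any simple undirected path whose first edge points into Q (i.e. leaves Q via a parent).
Parents of Q: {C, E}.
Enumerating:
  P1: Q <- E -> L -> A
  P2: Q <- E -> A
  P3: Q <- C -> A
That exhausts the simple backdoor paths. Count: 3.

3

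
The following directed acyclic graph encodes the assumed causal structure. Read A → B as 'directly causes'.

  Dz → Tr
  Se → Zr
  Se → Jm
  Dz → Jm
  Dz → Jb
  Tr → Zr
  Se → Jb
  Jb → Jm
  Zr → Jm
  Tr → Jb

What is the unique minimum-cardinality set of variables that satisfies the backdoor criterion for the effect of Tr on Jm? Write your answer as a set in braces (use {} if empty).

Variables eligible for adjustment (non-descendants of Tr, excluding Tr and Jm): {Dz, Se}.
Backdoor paths from Tr to Jm:
  P1: Tr <- Dz -> Jb <- Se -> Zr -> Jm
  P2: Tr <- Dz -> Jb <- Se -> Jm
  P3: Tr <- Dz -> Jb -> Jm
  P4: Tr <- Dz -> Jm
The empty set is not sufficient: P3 (Tr <- Dz -> Jb -> Jm) has no collider blocking it and no conditioned non-collider, so it is open.
Try {Dz}:
  P1: blocked at fork node Dz ∈ conditioning set.
  P2: blocked at fork node Dz ∈ conditioning set.
  P3: blocked at fork node Dz ∈ conditioning set.
  P4: blocked at fork node Dz ∈ conditioning set.
{Dz} contains no descendant of Tr and blocks every backdoor path.
No other singleton works — e.g. {Se} leaves P3 open — so {Dz} is the unique smallest valid adjustment set.

{Dz}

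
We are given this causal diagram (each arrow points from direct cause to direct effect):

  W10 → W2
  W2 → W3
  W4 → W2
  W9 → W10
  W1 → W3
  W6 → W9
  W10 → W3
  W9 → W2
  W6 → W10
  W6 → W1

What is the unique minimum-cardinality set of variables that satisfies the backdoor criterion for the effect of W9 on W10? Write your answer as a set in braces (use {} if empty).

{W6}

Variables eligible for adjustment (non-descendants of W9, excluding W9 and W10): {W1, W4, W6}.
Backdoor paths from W9 to W10:
  P1: W9 <- W6 -> W10
  P2: W9 <- W6 -> W1 -> W3 <- W10
  P3: W9 <- W6 -> W1 -> W3 <- W2 <- W10
The empty set is not sufficient: P1 (W9 <- W6 -> W10) has no collider blocking it and no conditioned non-collider, so it is open.
Try {W6}:
  P1: blocked at fork node W6 ∈ conditioning set.
  P2: blocked at fork node W6 ∈ conditioning set.
  P3: blocked at fork node W6 ∈ conditioning set.
{W6} contains no descendant of W9 and blocks every backdoor path.
No other singleton works — e.g. {W1} leaves P1 open — so {W6} is the unique smallest valid adjustment set.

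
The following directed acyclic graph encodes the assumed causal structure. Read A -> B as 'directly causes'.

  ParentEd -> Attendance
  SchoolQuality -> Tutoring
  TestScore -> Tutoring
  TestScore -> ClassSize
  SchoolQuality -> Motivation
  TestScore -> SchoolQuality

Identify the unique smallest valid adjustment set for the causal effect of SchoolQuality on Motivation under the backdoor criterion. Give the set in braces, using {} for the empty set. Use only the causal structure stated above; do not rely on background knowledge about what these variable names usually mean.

{}

Variables eligible for adjustment (non-descendants of SchoolQuality, excluding SchoolQuality and Motivation): {Attendance, ClassSize, ParentEd, TestScore}.
Backdoor paths from SchoolQuality to Motivation:
  (none)
With no backdoor paths the empty set already satisfies the criterion, and it is trivially minimal.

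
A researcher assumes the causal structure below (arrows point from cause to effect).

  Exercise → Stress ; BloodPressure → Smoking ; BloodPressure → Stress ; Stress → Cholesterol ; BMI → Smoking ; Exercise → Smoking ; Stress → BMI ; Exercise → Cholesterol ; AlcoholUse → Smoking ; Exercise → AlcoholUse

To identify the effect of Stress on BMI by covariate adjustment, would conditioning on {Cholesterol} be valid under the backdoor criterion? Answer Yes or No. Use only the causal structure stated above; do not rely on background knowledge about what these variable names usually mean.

No

Backdoor paths from Stress to BMI (paths whose first edge points into Stress):
  P1: Stress <- Exercise -> AlcoholUse -> Smoking <- BMI
  P2: Stress <- Exercise -> Smoking <- BMI
  P3: Stress <- BloodPressure -> Smoking <- BMI
Condition 1 (no descendant of Stress in the set): FAILS — Cholesterol is a descendant of Stress.
Condition 2 (every backdoor path blocked by {Cholesterol}):
  P1: blocked at collider Smoking (neither it nor any descendant is in the conditioning set).
  P2: blocked at collider Smoking (neither it nor any descendant is in the conditioning set).
  P3: blocked at collider Smoking (neither it nor any descendant is in the conditioning set).
{Cholesterol} does not satisfy the backdoor criterion.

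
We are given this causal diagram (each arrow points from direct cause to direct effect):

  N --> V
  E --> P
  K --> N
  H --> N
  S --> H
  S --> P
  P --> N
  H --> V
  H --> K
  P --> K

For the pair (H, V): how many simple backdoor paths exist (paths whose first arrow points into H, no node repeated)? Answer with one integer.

A backdoor path from H to V is any simple undirected path whose first edge points into H (i.e. leaves H via a parent).
Parents of H: {S}.
Enumerating:
  P1: H <- S -> P -> K -> N -> V
  P2: H <- S -> P -> N -> V
That exhausts the simple backdoor paths. Count: 2.

2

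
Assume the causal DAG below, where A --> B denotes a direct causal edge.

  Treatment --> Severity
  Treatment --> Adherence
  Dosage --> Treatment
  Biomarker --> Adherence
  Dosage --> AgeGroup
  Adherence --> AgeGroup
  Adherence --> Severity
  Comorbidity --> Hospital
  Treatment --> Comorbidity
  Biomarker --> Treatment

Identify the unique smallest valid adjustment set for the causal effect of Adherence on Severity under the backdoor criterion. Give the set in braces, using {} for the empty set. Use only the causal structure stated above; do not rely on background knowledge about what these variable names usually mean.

Variables eligible for adjustment (non-descendants of Adherence, excluding Adherence and Severity): {Biomarker, Comorbidity, Dosage, Hospital, Treatment}.
Backdoor paths from Adherence to Severity:
  P1: Adherence <- Biomarker -> Treatment -> Severity
  P2: Adherence <- Treatment -> Severity
The empty set is not sufficient: P1 (Adherence <- Biomarker -> Treatment -> Severity) has no collider blocking it and no conditioned non-collider, so it is open.
Try {Treatment}:
  P1: blocked at chain node Treatment ∈ conditioning set.
  P2: blocked at fork node Treatment ∈ conditioning set.
{Treatment} contains no descendant of Adherence and blocks every backdoor path.
No other singleton works — e.g. {Dosage} leaves P1 open — so {Treatment} is the unique smallest valid adjustment set.

{Treatment}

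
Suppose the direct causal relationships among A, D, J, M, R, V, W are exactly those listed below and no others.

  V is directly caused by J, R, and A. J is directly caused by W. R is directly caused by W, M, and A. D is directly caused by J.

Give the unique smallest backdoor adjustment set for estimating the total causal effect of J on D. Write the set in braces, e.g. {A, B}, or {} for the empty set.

Variables eligible for adjustment (non-descendants of J, excluding J and D): {A, M, R, W}.
Backdoor paths from J to D:
  (none)
With no backdoor paths the empty set already satisfies the criterion, and it is trivially minimal.

{}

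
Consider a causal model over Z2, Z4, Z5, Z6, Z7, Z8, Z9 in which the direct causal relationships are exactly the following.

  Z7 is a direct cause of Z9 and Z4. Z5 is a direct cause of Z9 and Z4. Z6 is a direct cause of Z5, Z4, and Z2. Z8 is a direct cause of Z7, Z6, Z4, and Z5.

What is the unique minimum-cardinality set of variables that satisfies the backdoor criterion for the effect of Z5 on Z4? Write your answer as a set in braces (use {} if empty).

{Z6, Z8}

Variables eligible for adjustment (non-descendants of Z5, excluding Z5 and Z4): {Z2, Z6, Z7, Z8}.
Backdoor paths from Z5 to Z4:
  P1: Z5 <- Z8 -> Z6 -> Z4
  P2: Z5 <- Z8 -> Z7 -> Z4
  P3: Z5 <- Z8 -> Z4
  P4: Z5 <- Z6 <- Z8 -> Z7 -> Z4
  P5: Z5 <- Z6 <- Z8 -> Z4
  P6: Z5 <- Z6 -> Z4
The empty set is not sufficient: P1 (Z5 <- Z8 -> Z6 -> Z4) has no collider blocking it and no conditioned non-collider, so it is open.
Try {Z6, Z8}:
  P1: blocked at fork node Z8 ∈ conditioning set.
  P2: blocked at fork node Z8 ∈ conditioning set.
  P3: blocked at fork node Z8 ∈ conditioning set.
  P4: blocked at chain node Z6 ∈ conditioning set.
  P5: blocked at chain node Z6 ∈ conditioning set.
  P6: blocked at fork node Z6 ∈ conditioning set.
{Z6, Z8} contains no descendant of Z5 and blocks every backdoor path.
Every element of {Z6, Z8} is needed (dropping Z6 leaves P6 open; dropping Z8 leaves P2 open), so no proper subset is valid.
Among all size-2 subsets of the eligible variables, only {Z6, Z8} blocks every backdoor path, so it is the unique smallest valid adjustment set.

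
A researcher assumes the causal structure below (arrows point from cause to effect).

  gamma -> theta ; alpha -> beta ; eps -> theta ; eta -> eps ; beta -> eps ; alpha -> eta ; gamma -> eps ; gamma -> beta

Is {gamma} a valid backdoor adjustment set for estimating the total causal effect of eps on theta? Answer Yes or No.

Yes

Backdoor paths from eps to theta (paths whose first edge points into eps):
  P1: eps <- gamma -> theta
  P2: eps <- beta <- gamma -> theta
  P3: eps <- eta <- alpha -> beta <- gamma -> theta
Condition 1 (no descendant of eps in the set): holds — descendants of eps are {theta}; none are in {gamma}.
Condition 2 (every backdoor path blocked by {gamma}):
  P1: blocked at fork node gamma ∈ conditioning set.
  P2: blocked at fork node gamma ∈ conditioning set.
  P3: blocked at collider beta (neither it nor any descendant is in the conditioning set).
{gamma} satisfies the backdoor criterion.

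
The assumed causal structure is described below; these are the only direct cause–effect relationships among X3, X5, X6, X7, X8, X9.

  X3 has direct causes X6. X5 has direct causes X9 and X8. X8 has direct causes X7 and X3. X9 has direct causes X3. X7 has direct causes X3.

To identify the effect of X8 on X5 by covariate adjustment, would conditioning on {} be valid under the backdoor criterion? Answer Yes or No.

Backdoor paths from X8 to X5 (paths whose first edge points into X8):
  P1: X8 <- X3 -> X9 -> X5
  P2: X8 <- X7 <- X3 -> X9 -> X5
Condition 1 (no descendant of X8 in the set): holds — descendants of X8 are {X5}; none are in {}.
Condition 2 (every backdoor path blocked by {}):
  P1: open — no interior node is in the conditioning set.
  P2: open — no interior node is in the conditioning set.
{} does not satisfy the backdoor criterion.

No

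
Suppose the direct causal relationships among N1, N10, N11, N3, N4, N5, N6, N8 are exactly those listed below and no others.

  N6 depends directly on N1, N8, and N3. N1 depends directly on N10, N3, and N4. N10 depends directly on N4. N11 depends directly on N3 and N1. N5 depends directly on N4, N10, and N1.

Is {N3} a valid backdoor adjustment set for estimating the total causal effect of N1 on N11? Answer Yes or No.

Yes

Backdoor paths from N1 to N11 (paths whose first edge points into N1):
  P1: N1 <- N3 -> N11
Condition 1 (no descendant of N1 in the set): holds — descendants of N1 are {N11, N5, N6}; none are in {N3}.
Condition 2 (every backdoor path blocked by {N3}):
  P1: blocked at fork node N3 ∈ conditioning set.
{N3} satisfies the backdoor criterion.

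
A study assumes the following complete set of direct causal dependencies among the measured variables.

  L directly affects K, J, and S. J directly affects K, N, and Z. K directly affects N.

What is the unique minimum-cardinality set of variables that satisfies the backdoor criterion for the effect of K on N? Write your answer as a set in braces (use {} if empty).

Variables eligible for adjustment (non-descendants of K, excluding K and N): {J, L, S, Z}.
Backdoor paths from K to N:
  P1: K <- L -> J -> N
  P2: K <- J -> N
The empty set is not sufficient: P1 (K <- L -> J -> N) has no collider blocking it and no conditioned non-collider, so it is open.
Try {J}:
  P1: blocked at chain node J ∈ conditioning set.
  P2: blocked at fork node J ∈ conditioning set.
{J} contains no descendant of K and blocks every backdoor path.
No other singleton works — e.g. {L} leaves P2 open — so {J} is the unique smallest valid adjustment set.

{J}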